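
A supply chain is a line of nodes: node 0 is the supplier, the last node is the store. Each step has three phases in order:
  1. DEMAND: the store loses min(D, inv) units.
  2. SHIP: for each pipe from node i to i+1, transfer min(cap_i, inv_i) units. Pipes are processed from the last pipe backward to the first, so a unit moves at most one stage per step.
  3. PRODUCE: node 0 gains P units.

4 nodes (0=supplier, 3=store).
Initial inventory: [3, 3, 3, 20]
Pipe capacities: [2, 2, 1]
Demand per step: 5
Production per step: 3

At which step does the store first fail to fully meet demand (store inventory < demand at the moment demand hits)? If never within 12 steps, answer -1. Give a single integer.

Step 1: demand=5,sold=5 ship[2->3]=1 ship[1->2]=2 ship[0->1]=2 prod=3 -> [4 3 4 16]
Step 2: demand=5,sold=5 ship[2->3]=1 ship[1->2]=2 ship[0->1]=2 prod=3 -> [5 3 5 12]
Step 3: demand=5,sold=5 ship[2->3]=1 ship[1->2]=2 ship[0->1]=2 prod=3 -> [6 3 6 8]
Step 4: demand=5,sold=5 ship[2->3]=1 ship[1->2]=2 ship[0->1]=2 prod=3 -> [7 3 7 4]
Step 5: demand=5,sold=4 ship[2->3]=1 ship[1->2]=2 ship[0->1]=2 prod=3 -> [8 3 8 1]
Step 6: demand=5,sold=1 ship[2->3]=1 ship[1->2]=2 ship[0->1]=2 prod=3 -> [9 3 9 1]
Step 7: demand=5,sold=1 ship[2->3]=1 ship[1->2]=2 ship[0->1]=2 prod=3 -> [10 3 10 1]
Step 8: demand=5,sold=1 ship[2->3]=1 ship[1->2]=2 ship[0->1]=2 prod=3 -> [11 3 11 1]
Step 9: demand=5,sold=1 ship[2->3]=1 ship[1->2]=2 ship[0->1]=2 prod=3 -> [12 3 12 1]
Step 10: demand=5,sold=1 ship[2->3]=1 ship[1->2]=2 ship[0->1]=2 prod=3 -> [13 3 13 1]
Step 11: demand=5,sold=1 ship[2->3]=1 ship[1->2]=2 ship[0->1]=2 prod=3 -> [14 3 14 1]
Step 12: demand=5,sold=1 ship[2->3]=1 ship[1->2]=2 ship[0->1]=2 prod=3 -> [15 3 15 1]
First stockout at step 5

5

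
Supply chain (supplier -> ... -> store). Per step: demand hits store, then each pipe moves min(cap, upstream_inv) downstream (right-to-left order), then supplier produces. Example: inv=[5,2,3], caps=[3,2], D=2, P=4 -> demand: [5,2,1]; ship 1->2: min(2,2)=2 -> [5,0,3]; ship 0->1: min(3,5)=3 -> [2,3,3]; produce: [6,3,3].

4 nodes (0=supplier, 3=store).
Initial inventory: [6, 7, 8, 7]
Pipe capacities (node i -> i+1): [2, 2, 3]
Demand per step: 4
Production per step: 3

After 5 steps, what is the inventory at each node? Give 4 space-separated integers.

Step 1: demand=4,sold=4 ship[2->3]=3 ship[1->2]=2 ship[0->1]=2 prod=3 -> inv=[7 7 7 6]
Step 2: demand=4,sold=4 ship[2->3]=3 ship[1->2]=2 ship[0->1]=2 prod=3 -> inv=[8 7 6 5]
Step 3: demand=4,sold=4 ship[2->3]=3 ship[1->2]=2 ship[0->1]=2 prod=3 -> inv=[9 7 5 4]
Step 4: demand=4,sold=4 ship[2->3]=3 ship[1->2]=2 ship[0->1]=2 prod=3 -> inv=[10 7 4 3]
Step 5: demand=4,sold=3 ship[2->3]=3 ship[1->2]=2 ship[0->1]=2 prod=3 -> inv=[11 7 3 3]

11 7 3 3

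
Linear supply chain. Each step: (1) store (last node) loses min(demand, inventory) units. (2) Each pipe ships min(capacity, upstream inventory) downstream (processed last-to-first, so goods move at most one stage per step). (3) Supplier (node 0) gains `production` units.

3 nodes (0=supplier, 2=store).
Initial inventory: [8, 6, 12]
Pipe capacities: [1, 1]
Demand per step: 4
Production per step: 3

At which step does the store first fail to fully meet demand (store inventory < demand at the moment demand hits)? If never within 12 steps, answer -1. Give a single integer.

Step 1: demand=4,sold=4 ship[1->2]=1 ship[0->1]=1 prod=3 -> [10 6 9]
Step 2: demand=4,sold=4 ship[1->2]=1 ship[0->1]=1 prod=3 -> [12 6 6]
Step 3: demand=4,sold=4 ship[1->2]=1 ship[0->1]=1 prod=3 -> [14 6 3]
Step 4: demand=4,sold=3 ship[1->2]=1 ship[0->1]=1 prod=3 -> [16 6 1]
Step 5: demand=4,sold=1 ship[1->2]=1 ship[0->1]=1 prod=3 -> [18 6 1]
Step 6: demand=4,sold=1 ship[1->2]=1 ship[0->1]=1 prod=3 -> [20 6 1]
Step 7: demand=4,sold=1 ship[1->2]=1 ship[0->1]=1 prod=3 -> [22 6 1]
Step 8: demand=4,sold=1 ship[1->2]=1 ship[0->1]=1 prod=3 -> [24 6 1]
Step 9: demand=4,sold=1 ship[1->2]=1 ship[0->1]=1 prod=3 -> [26 6 1]
Step 10: demand=4,sold=1 ship[1->2]=1 ship[0->1]=1 prod=3 -> [28 6 1]
Step 11: demand=4,sold=1 ship[1->2]=1 ship[0->1]=1 prod=3 -> [30 6 1]
Step 12: demand=4,sold=1 ship[1->2]=1 ship[0->1]=1 prod=3 -> [32 6 1]
First stockout at step 4

4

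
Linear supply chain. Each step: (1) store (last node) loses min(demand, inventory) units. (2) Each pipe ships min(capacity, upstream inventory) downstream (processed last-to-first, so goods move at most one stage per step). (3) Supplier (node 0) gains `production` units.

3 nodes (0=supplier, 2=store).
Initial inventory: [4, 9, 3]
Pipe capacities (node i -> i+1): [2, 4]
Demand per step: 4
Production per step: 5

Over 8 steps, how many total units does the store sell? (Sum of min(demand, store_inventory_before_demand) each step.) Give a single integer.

Answer: 24

Derivation:
Step 1: sold=3 (running total=3) -> [7 7 4]
Step 2: sold=4 (running total=7) -> [10 5 4]
Step 3: sold=4 (running total=11) -> [13 3 4]
Step 4: sold=4 (running total=15) -> [16 2 3]
Step 5: sold=3 (running total=18) -> [19 2 2]
Step 6: sold=2 (running total=20) -> [22 2 2]
Step 7: sold=2 (running total=22) -> [25 2 2]
Step 8: sold=2 (running total=24) -> [28 2 2]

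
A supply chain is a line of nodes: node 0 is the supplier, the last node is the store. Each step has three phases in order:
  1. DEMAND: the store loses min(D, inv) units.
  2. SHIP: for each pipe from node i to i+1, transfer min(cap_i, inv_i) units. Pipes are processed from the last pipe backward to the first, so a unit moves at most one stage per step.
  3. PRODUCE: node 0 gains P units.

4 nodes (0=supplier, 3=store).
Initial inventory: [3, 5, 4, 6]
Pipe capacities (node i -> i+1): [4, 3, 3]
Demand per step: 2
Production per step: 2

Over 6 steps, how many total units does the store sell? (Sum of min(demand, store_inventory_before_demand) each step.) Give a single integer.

Step 1: sold=2 (running total=2) -> [2 5 4 7]
Step 2: sold=2 (running total=4) -> [2 4 4 8]
Step 3: sold=2 (running total=6) -> [2 3 4 9]
Step 4: sold=2 (running total=8) -> [2 2 4 10]
Step 5: sold=2 (running total=10) -> [2 2 3 11]
Step 6: sold=2 (running total=12) -> [2 2 2 12]

Answer: 12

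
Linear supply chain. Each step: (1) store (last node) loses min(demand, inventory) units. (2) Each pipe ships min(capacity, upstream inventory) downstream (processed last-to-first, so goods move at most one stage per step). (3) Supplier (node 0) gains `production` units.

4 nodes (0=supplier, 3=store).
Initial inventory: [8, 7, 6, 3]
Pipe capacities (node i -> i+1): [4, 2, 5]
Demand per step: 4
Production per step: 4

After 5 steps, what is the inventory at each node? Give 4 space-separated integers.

Step 1: demand=4,sold=3 ship[2->3]=5 ship[1->2]=2 ship[0->1]=4 prod=4 -> inv=[8 9 3 5]
Step 2: demand=4,sold=4 ship[2->3]=3 ship[1->2]=2 ship[0->1]=4 prod=4 -> inv=[8 11 2 4]
Step 3: demand=4,sold=4 ship[2->3]=2 ship[1->2]=2 ship[0->1]=4 prod=4 -> inv=[8 13 2 2]
Step 4: demand=4,sold=2 ship[2->3]=2 ship[1->2]=2 ship[0->1]=4 prod=4 -> inv=[8 15 2 2]
Step 5: demand=4,sold=2 ship[2->3]=2 ship[1->2]=2 ship[0->1]=4 prod=4 -> inv=[8 17 2 2]

8 17 2 2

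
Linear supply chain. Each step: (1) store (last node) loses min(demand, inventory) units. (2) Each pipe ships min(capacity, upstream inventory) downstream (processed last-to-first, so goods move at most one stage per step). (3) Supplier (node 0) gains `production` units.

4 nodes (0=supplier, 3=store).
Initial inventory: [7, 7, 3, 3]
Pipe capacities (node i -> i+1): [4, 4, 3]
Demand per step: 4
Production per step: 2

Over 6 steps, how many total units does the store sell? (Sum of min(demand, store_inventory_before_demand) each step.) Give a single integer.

Step 1: sold=3 (running total=3) -> [5 7 4 3]
Step 2: sold=3 (running total=6) -> [3 7 5 3]
Step 3: sold=3 (running total=9) -> [2 6 6 3]
Step 4: sold=3 (running total=12) -> [2 4 7 3]
Step 5: sold=3 (running total=15) -> [2 2 8 3]
Step 6: sold=3 (running total=18) -> [2 2 7 3]

Answer: 18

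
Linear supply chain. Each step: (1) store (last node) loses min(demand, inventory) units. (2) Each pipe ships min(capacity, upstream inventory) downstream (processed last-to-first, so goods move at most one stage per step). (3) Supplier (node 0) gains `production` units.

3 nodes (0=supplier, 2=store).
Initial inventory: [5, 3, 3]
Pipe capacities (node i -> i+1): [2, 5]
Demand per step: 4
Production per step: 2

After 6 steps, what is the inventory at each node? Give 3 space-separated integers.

Step 1: demand=4,sold=3 ship[1->2]=3 ship[0->1]=2 prod=2 -> inv=[5 2 3]
Step 2: demand=4,sold=3 ship[1->2]=2 ship[0->1]=2 prod=2 -> inv=[5 2 2]
Step 3: demand=4,sold=2 ship[1->2]=2 ship[0->1]=2 prod=2 -> inv=[5 2 2]
Step 4: demand=4,sold=2 ship[1->2]=2 ship[0->1]=2 prod=2 -> inv=[5 2 2]
Step 5: demand=4,sold=2 ship[1->2]=2 ship[0->1]=2 prod=2 -> inv=[5 2 2]
Step 6: demand=4,sold=2 ship[1->2]=2 ship[0->1]=2 prod=2 -> inv=[5 2 2]

5 2 2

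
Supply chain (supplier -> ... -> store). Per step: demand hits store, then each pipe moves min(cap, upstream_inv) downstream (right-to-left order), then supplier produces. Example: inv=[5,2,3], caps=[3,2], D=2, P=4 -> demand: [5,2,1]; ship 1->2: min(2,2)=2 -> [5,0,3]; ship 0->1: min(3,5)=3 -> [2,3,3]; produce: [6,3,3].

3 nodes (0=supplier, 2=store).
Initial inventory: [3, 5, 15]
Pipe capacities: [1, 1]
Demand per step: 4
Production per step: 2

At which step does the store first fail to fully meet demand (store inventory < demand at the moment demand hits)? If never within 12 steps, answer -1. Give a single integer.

Step 1: demand=4,sold=4 ship[1->2]=1 ship[0->1]=1 prod=2 -> [4 5 12]
Step 2: demand=4,sold=4 ship[1->2]=1 ship[0->1]=1 prod=2 -> [5 5 9]
Step 3: demand=4,sold=4 ship[1->2]=1 ship[0->1]=1 prod=2 -> [6 5 6]
Step 4: demand=4,sold=4 ship[1->2]=1 ship[0->1]=1 prod=2 -> [7 5 3]
Step 5: demand=4,sold=3 ship[1->2]=1 ship[0->1]=1 prod=2 -> [8 5 1]
Step 6: demand=4,sold=1 ship[1->2]=1 ship[0->1]=1 prod=2 -> [9 5 1]
Step 7: demand=4,sold=1 ship[1->2]=1 ship[0->1]=1 prod=2 -> [10 5 1]
Step 8: demand=4,sold=1 ship[1->2]=1 ship[0->1]=1 prod=2 -> [11 5 1]
Step 9: demand=4,sold=1 ship[1->2]=1 ship[0->1]=1 prod=2 -> [12 5 1]
Step 10: demand=4,sold=1 ship[1->2]=1 ship[0->1]=1 prod=2 -> [13 5 1]
Step 11: demand=4,sold=1 ship[1->2]=1 ship[0->1]=1 prod=2 -> [14 5 1]
Step 12: demand=4,sold=1 ship[1->2]=1 ship[0->1]=1 prod=2 -> [15 5 1]
First stockout at step 5

5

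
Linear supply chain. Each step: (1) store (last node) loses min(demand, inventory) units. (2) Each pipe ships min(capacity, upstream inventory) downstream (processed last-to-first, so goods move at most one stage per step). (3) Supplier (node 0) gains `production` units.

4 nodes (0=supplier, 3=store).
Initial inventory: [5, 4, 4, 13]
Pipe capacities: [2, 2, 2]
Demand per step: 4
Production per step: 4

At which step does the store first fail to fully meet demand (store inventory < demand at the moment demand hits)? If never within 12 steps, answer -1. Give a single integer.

Step 1: demand=4,sold=4 ship[2->3]=2 ship[1->2]=2 ship[0->1]=2 prod=4 -> [7 4 4 11]
Step 2: demand=4,sold=4 ship[2->3]=2 ship[1->2]=2 ship[0->1]=2 prod=4 -> [9 4 4 9]
Step 3: demand=4,sold=4 ship[2->3]=2 ship[1->2]=2 ship[0->1]=2 prod=4 -> [11 4 4 7]
Step 4: demand=4,sold=4 ship[2->3]=2 ship[1->2]=2 ship[0->1]=2 prod=4 -> [13 4 4 5]
Step 5: demand=4,sold=4 ship[2->3]=2 ship[1->2]=2 ship[0->1]=2 prod=4 -> [15 4 4 3]
Step 6: demand=4,sold=3 ship[2->3]=2 ship[1->2]=2 ship[0->1]=2 prod=4 -> [17 4 4 2]
Step 7: demand=4,sold=2 ship[2->3]=2 ship[1->2]=2 ship[0->1]=2 prod=4 -> [19 4 4 2]
Step 8: demand=4,sold=2 ship[2->3]=2 ship[1->2]=2 ship[0->1]=2 prod=4 -> [21 4 4 2]
Step 9: demand=4,sold=2 ship[2->3]=2 ship[1->2]=2 ship[0->1]=2 prod=4 -> [23 4 4 2]
Step 10: demand=4,sold=2 ship[2->3]=2 ship[1->2]=2 ship[0->1]=2 prod=4 -> [25 4 4 2]
Step 11: demand=4,sold=2 ship[2->3]=2 ship[1->2]=2 ship[0->1]=2 prod=4 -> [27 4 4 2]
Step 12: demand=4,sold=2 ship[2->3]=2 ship[1->2]=2 ship[0->1]=2 prod=4 -> [29 4 4 2]
First stockout at step 6

6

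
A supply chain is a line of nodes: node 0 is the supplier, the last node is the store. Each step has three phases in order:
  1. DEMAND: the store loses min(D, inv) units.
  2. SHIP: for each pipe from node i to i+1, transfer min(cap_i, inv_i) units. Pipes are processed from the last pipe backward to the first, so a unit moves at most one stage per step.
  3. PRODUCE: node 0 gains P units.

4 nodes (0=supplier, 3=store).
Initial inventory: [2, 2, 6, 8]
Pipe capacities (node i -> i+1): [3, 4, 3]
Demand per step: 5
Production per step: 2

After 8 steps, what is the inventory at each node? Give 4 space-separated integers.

Step 1: demand=5,sold=5 ship[2->3]=3 ship[1->2]=2 ship[0->1]=2 prod=2 -> inv=[2 2 5 6]
Step 2: demand=5,sold=5 ship[2->3]=3 ship[1->2]=2 ship[0->1]=2 prod=2 -> inv=[2 2 4 4]
Step 3: demand=5,sold=4 ship[2->3]=3 ship[1->2]=2 ship[0->1]=2 prod=2 -> inv=[2 2 3 3]
Step 4: demand=5,sold=3 ship[2->3]=3 ship[1->2]=2 ship[0->1]=2 prod=2 -> inv=[2 2 2 3]
Step 5: demand=5,sold=3 ship[2->3]=2 ship[1->2]=2 ship[0->1]=2 prod=2 -> inv=[2 2 2 2]
Step 6: demand=5,sold=2 ship[2->3]=2 ship[1->2]=2 ship[0->1]=2 prod=2 -> inv=[2 2 2 2]
Step 7: demand=5,sold=2 ship[2->3]=2 ship[1->2]=2 ship[0->1]=2 prod=2 -> inv=[2 2 2 2]
Step 8: demand=5,sold=2 ship[2->3]=2 ship[1->2]=2 ship[0->1]=2 prod=2 -> inv=[2 2 2 2]

2 2 2 2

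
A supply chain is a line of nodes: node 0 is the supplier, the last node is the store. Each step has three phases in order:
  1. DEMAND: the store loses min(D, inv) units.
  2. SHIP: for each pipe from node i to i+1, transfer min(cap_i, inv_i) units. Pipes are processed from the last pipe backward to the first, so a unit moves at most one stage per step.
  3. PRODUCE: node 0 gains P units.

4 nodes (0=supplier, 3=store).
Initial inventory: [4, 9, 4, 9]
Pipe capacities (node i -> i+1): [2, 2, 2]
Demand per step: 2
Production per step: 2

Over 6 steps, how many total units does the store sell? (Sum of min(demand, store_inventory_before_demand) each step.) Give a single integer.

Step 1: sold=2 (running total=2) -> [4 9 4 9]
Step 2: sold=2 (running total=4) -> [4 9 4 9]
Step 3: sold=2 (running total=6) -> [4 9 4 9]
Step 4: sold=2 (running total=8) -> [4 9 4 9]
Step 5: sold=2 (running total=10) -> [4 9 4 9]
Step 6: sold=2 (running total=12) -> [4 9 4 9]

Answer: 12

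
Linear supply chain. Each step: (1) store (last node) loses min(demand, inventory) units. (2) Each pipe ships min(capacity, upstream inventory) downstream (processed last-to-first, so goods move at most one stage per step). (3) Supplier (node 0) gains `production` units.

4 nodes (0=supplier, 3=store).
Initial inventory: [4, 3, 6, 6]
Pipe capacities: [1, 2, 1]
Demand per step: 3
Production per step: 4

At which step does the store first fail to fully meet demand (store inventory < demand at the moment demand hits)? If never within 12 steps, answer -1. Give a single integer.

Step 1: demand=3,sold=3 ship[2->3]=1 ship[1->2]=2 ship[0->1]=1 prod=4 -> [7 2 7 4]
Step 2: demand=3,sold=3 ship[2->3]=1 ship[1->2]=2 ship[0->1]=1 prod=4 -> [10 1 8 2]
Step 3: demand=3,sold=2 ship[2->3]=1 ship[1->2]=1 ship[0->1]=1 prod=4 -> [13 1 8 1]
Step 4: demand=3,sold=1 ship[2->3]=1 ship[1->2]=1 ship[0->1]=1 prod=4 -> [16 1 8 1]
Step 5: demand=3,sold=1 ship[2->3]=1 ship[1->2]=1 ship[0->1]=1 prod=4 -> [19 1 8 1]
Step 6: demand=3,sold=1 ship[2->3]=1 ship[1->2]=1 ship[0->1]=1 prod=4 -> [22 1 8 1]
Step 7: demand=3,sold=1 ship[2->3]=1 ship[1->2]=1 ship[0->1]=1 prod=4 -> [25 1 8 1]
Step 8: demand=3,sold=1 ship[2->3]=1 ship[1->2]=1 ship[0->1]=1 prod=4 -> [28 1 8 1]
Step 9: demand=3,sold=1 ship[2->3]=1 ship[1->2]=1 ship[0->1]=1 prod=4 -> [31 1 8 1]
Step 10: demand=3,sold=1 ship[2->3]=1 ship[1->2]=1 ship[0->1]=1 prod=4 -> [34 1 8 1]
Step 11: demand=3,sold=1 ship[2->3]=1 ship[1->2]=1 ship[0->1]=1 prod=4 -> [37 1 8 1]
Step 12: demand=3,sold=1 ship[2->3]=1 ship[1->2]=1 ship[0->1]=1 prod=4 -> [40 1 8 1]
First stockout at step 3

3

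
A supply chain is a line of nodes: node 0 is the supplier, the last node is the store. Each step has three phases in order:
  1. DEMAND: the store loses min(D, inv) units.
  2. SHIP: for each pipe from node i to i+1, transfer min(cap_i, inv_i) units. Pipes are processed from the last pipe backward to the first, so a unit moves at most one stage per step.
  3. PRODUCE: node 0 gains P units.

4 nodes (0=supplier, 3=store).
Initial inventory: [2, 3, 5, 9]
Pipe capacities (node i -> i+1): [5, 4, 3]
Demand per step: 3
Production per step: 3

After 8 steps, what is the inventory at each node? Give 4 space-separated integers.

Step 1: demand=3,sold=3 ship[2->3]=3 ship[1->2]=3 ship[0->1]=2 prod=3 -> inv=[3 2 5 9]
Step 2: demand=3,sold=3 ship[2->3]=3 ship[1->2]=2 ship[0->1]=3 prod=3 -> inv=[3 3 4 9]
Step 3: demand=3,sold=3 ship[2->3]=3 ship[1->2]=3 ship[0->1]=3 prod=3 -> inv=[3 3 4 9]
Step 4: demand=3,sold=3 ship[2->3]=3 ship[1->2]=3 ship[0->1]=3 prod=3 -> inv=[3 3 4 9]
Step 5: demand=3,sold=3 ship[2->3]=3 ship[1->2]=3 ship[0->1]=3 prod=3 -> inv=[3 3 4 9]
Step 6: demand=3,sold=3 ship[2->3]=3 ship[1->2]=3 ship[0->1]=3 prod=3 -> inv=[3 3 4 9]
Step 7: demand=3,sold=3 ship[2->3]=3 ship[1->2]=3 ship[0->1]=3 prod=3 -> inv=[3 3 4 9]
Step 8: demand=3,sold=3 ship[2->3]=3 ship[1->2]=3 ship[0->1]=3 prod=3 -> inv=[3 3 4 9]

3 3 4 9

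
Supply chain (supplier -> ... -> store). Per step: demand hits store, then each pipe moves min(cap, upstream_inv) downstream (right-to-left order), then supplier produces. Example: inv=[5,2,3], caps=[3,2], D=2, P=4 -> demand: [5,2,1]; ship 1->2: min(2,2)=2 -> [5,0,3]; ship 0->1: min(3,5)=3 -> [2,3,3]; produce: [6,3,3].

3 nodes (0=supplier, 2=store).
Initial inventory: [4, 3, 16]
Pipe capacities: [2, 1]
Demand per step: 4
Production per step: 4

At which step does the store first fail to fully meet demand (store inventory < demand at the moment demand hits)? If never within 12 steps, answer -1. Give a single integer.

Step 1: demand=4,sold=4 ship[1->2]=1 ship[0->1]=2 prod=4 -> [6 4 13]
Step 2: demand=4,sold=4 ship[1->2]=1 ship[0->1]=2 prod=4 -> [8 5 10]
Step 3: demand=4,sold=4 ship[1->2]=1 ship[0->1]=2 prod=4 -> [10 6 7]
Step 4: demand=4,sold=4 ship[1->2]=1 ship[0->1]=2 prod=4 -> [12 7 4]
Step 5: demand=4,sold=4 ship[1->2]=1 ship[0->1]=2 prod=4 -> [14 8 1]
Step 6: demand=4,sold=1 ship[1->2]=1 ship[0->1]=2 prod=4 -> [16 9 1]
Step 7: demand=4,sold=1 ship[1->2]=1 ship[0->1]=2 prod=4 -> [18 10 1]
Step 8: demand=4,sold=1 ship[1->2]=1 ship[0->1]=2 prod=4 -> [20 11 1]
Step 9: demand=4,sold=1 ship[1->2]=1 ship[0->1]=2 prod=4 -> [22 12 1]
Step 10: demand=4,sold=1 ship[1->2]=1 ship[0->1]=2 prod=4 -> [24 13 1]
Step 11: demand=4,sold=1 ship[1->2]=1 ship[0->1]=2 prod=4 -> [26 14 1]
Step 12: demand=4,sold=1 ship[1->2]=1 ship[0->1]=2 prod=4 -> [28 15 1]
First stockout at step 6

6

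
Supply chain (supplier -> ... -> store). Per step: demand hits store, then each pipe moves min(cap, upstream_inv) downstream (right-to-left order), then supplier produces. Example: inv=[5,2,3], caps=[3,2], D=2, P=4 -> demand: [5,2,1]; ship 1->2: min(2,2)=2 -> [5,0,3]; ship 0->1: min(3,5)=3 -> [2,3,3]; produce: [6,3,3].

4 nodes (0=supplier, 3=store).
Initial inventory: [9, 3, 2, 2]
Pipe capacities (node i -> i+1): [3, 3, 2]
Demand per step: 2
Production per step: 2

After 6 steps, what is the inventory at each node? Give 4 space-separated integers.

Step 1: demand=2,sold=2 ship[2->3]=2 ship[1->2]=3 ship[0->1]=3 prod=2 -> inv=[8 3 3 2]
Step 2: demand=2,sold=2 ship[2->3]=2 ship[1->2]=3 ship[0->1]=3 prod=2 -> inv=[7 3 4 2]
Step 3: demand=2,sold=2 ship[2->3]=2 ship[1->2]=3 ship[0->1]=3 prod=2 -> inv=[6 3 5 2]
Step 4: demand=2,sold=2 ship[2->3]=2 ship[1->2]=3 ship[0->1]=3 prod=2 -> inv=[5 3 6 2]
Step 5: demand=2,sold=2 ship[2->3]=2 ship[1->2]=3 ship[0->1]=3 prod=2 -> inv=[4 3 7 2]
Step 6: demand=2,sold=2 ship[2->3]=2 ship[1->2]=3 ship[0->1]=3 prod=2 -> inv=[3 3 8 2]

3 3 8 2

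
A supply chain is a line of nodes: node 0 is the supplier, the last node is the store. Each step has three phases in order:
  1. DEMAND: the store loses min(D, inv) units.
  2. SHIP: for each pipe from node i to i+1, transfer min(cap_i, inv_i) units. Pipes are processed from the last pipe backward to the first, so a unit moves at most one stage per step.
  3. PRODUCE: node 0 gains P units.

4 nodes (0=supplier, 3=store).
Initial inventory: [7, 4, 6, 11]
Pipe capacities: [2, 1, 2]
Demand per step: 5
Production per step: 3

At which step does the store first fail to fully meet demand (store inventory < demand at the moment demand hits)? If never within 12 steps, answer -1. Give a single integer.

Step 1: demand=5,sold=5 ship[2->3]=2 ship[1->2]=1 ship[0->1]=2 prod=3 -> [8 5 5 8]
Step 2: demand=5,sold=5 ship[2->3]=2 ship[1->2]=1 ship[0->1]=2 prod=3 -> [9 6 4 5]
Step 3: demand=5,sold=5 ship[2->3]=2 ship[1->2]=1 ship[0->1]=2 prod=3 -> [10 7 3 2]
Step 4: demand=5,sold=2 ship[2->3]=2 ship[1->2]=1 ship[0->1]=2 prod=3 -> [11 8 2 2]
Step 5: demand=5,sold=2 ship[2->3]=2 ship[1->2]=1 ship[0->1]=2 prod=3 -> [12 9 1 2]
Step 6: demand=5,sold=2 ship[2->3]=1 ship[1->2]=1 ship[0->1]=2 prod=3 -> [13 10 1 1]
Step 7: demand=5,sold=1 ship[2->3]=1 ship[1->2]=1 ship[0->1]=2 prod=3 -> [14 11 1 1]
Step 8: demand=5,sold=1 ship[2->3]=1 ship[1->2]=1 ship[0->1]=2 prod=3 -> [15 12 1 1]
Step 9: demand=5,sold=1 ship[2->3]=1 ship[1->2]=1 ship[0->1]=2 prod=3 -> [16 13 1 1]
Step 10: demand=5,sold=1 ship[2->3]=1 ship[1->2]=1 ship[0->1]=2 prod=3 -> [17 14 1 1]
Step 11: demand=5,sold=1 ship[2->3]=1 ship[1->2]=1 ship[0->1]=2 prod=3 -> [18 15 1 1]
Step 12: demand=5,sold=1 ship[2->3]=1 ship[1->2]=1 ship[0->1]=2 prod=3 -> [19 16 1 1]
First stockout at step 4

4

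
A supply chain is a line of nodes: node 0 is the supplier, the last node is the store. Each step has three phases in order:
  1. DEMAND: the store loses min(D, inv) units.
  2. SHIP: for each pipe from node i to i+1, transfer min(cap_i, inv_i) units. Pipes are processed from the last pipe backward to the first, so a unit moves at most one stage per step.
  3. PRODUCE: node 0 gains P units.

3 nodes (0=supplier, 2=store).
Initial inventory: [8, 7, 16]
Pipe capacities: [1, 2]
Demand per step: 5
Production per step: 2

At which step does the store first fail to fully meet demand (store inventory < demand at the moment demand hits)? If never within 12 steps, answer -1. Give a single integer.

Step 1: demand=5,sold=5 ship[1->2]=2 ship[0->1]=1 prod=2 -> [9 6 13]
Step 2: demand=5,sold=5 ship[1->2]=2 ship[0->1]=1 prod=2 -> [10 5 10]
Step 3: demand=5,sold=5 ship[1->2]=2 ship[0->1]=1 prod=2 -> [11 4 7]
Step 4: demand=5,sold=5 ship[1->2]=2 ship[0->1]=1 prod=2 -> [12 3 4]
Step 5: demand=5,sold=4 ship[1->2]=2 ship[0->1]=1 prod=2 -> [13 2 2]
Step 6: demand=5,sold=2 ship[1->2]=2 ship[0->1]=1 prod=2 -> [14 1 2]
Step 7: demand=5,sold=2 ship[1->2]=1 ship[0->1]=1 prod=2 -> [15 1 1]
Step 8: demand=5,sold=1 ship[1->2]=1 ship[0->1]=1 prod=2 -> [16 1 1]
Step 9: demand=5,sold=1 ship[1->2]=1 ship[0->1]=1 prod=2 -> [17 1 1]
Step 10: demand=5,sold=1 ship[1->2]=1 ship[0->1]=1 prod=2 -> [18 1 1]
Step 11: demand=5,sold=1 ship[1->2]=1 ship[0->1]=1 prod=2 -> [19 1 1]
Step 12: demand=5,sold=1 ship[1->2]=1 ship[0->1]=1 prod=2 -> [20 1 1]
First stockout at step 5

5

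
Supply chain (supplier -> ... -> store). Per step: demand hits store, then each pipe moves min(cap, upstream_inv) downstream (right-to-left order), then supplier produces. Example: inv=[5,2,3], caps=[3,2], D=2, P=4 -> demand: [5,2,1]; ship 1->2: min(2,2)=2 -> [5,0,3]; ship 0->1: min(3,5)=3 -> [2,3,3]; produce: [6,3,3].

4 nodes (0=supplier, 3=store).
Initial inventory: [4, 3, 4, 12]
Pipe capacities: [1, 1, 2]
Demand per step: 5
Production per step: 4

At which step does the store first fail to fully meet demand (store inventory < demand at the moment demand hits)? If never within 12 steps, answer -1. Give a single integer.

Step 1: demand=5,sold=5 ship[2->3]=2 ship[1->2]=1 ship[0->1]=1 prod=4 -> [7 3 3 9]
Step 2: demand=5,sold=5 ship[2->3]=2 ship[1->2]=1 ship[0->1]=1 prod=4 -> [10 3 2 6]
Step 3: demand=5,sold=5 ship[2->3]=2 ship[1->2]=1 ship[0->1]=1 prod=4 -> [13 3 1 3]
Step 4: demand=5,sold=3 ship[2->3]=1 ship[1->2]=1 ship[0->1]=1 prod=4 -> [16 3 1 1]
Step 5: demand=5,sold=1 ship[2->3]=1 ship[1->2]=1 ship[0->1]=1 prod=4 -> [19 3 1 1]
Step 6: demand=5,sold=1 ship[2->3]=1 ship[1->2]=1 ship[0->1]=1 prod=4 -> [22 3 1 1]
Step 7: demand=5,sold=1 ship[2->3]=1 ship[1->2]=1 ship[0->1]=1 prod=4 -> [25 3 1 1]
Step 8: demand=5,sold=1 ship[2->3]=1 ship[1->2]=1 ship[0->1]=1 prod=4 -> [28 3 1 1]
Step 9: demand=5,sold=1 ship[2->3]=1 ship[1->2]=1 ship[0->1]=1 prod=4 -> [31 3 1 1]
Step 10: demand=5,sold=1 ship[2->3]=1 ship[1->2]=1 ship[0->1]=1 prod=4 -> [34 3 1 1]
Step 11: demand=5,sold=1 ship[2->3]=1 ship[1->2]=1 ship[0->1]=1 prod=4 -> [37 3 1 1]
Step 12: demand=5,sold=1 ship[2->3]=1 ship[1->2]=1 ship[0->1]=1 prod=4 -> [40 3 1 1]
First stockout at step 4

4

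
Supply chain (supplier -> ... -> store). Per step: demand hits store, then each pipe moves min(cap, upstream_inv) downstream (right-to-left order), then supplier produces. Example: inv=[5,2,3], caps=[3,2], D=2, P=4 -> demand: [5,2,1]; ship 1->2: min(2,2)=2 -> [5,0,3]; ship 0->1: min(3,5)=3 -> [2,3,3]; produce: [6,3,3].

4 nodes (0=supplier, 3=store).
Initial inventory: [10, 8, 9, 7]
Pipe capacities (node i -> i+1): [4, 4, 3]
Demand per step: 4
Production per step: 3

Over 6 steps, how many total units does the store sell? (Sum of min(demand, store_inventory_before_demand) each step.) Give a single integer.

Answer: 22

Derivation:
Step 1: sold=4 (running total=4) -> [9 8 10 6]
Step 2: sold=4 (running total=8) -> [8 8 11 5]
Step 3: sold=4 (running total=12) -> [7 8 12 4]
Step 4: sold=4 (running total=16) -> [6 8 13 3]
Step 5: sold=3 (running total=19) -> [5 8 14 3]
Step 6: sold=3 (running total=22) -> [4 8 15 3]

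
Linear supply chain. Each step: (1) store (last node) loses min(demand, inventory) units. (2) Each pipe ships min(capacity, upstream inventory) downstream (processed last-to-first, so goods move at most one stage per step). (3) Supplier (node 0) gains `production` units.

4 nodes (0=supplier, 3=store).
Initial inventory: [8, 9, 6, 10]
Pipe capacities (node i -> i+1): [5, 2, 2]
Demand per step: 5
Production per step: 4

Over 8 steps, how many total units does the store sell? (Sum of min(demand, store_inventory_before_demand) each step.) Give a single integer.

Step 1: sold=5 (running total=5) -> [7 12 6 7]
Step 2: sold=5 (running total=10) -> [6 15 6 4]
Step 3: sold=4 (running total=14) -> [5 18 6 2]
Step 4: sold=2 (running total=16) -> [4 21 6 2]
Step 5: sold=2 (running total=18) -> [4 23 6 2]
Step 6: sold=2 (running total=20) -> [4 25 6 2]
Step 7: sold=2 (running total=22) -> [4 27 6 2]
Step 8: sold=2 (running total=24) -> [4 29 6 2]

Answer: 24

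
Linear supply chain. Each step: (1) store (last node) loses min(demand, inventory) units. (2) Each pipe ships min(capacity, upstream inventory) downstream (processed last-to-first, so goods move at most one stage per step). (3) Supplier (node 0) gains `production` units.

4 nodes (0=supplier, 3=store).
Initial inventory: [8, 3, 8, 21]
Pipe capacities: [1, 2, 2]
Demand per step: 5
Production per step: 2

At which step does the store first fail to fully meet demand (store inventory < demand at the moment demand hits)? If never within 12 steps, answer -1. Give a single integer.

Step 1: demand=5,sold=5 ship[2->3]=2 ship[1->2]=2 ship[0->1]=1 prod=2 -> [9 2 8 18]
Step 2: demand=5,sold=5 ship[2->3]=2 ship[1->2]=2 ship[0->1]=1 prod=2 -> [10 1 8 15]
Step 3: demand=5,sold=5 ship[2->3]=2 ship[1->2]=1 ship[0->1]=1 prod=2 -> [11 1 7 12]
Step 4: demand=5,sold=5 ship[2->3]=2 ship[1->2]=1 ship[0->1]=1 prod=2 -> [12 1 6 9]
Step 5: demand=5,sold=5 ship[2->3]=2 ship[1->2]=1 ship[0->1]=1 prod=2 -> [13 1 5 6]
Step 6: demand=5,sold=5 ship[2->3]=2 ship[1->2]=1 ship[0->1]=1 prod=2 -> [14 1 4 3]
Step 7: demand=5,sold=3 ship[2->3]=2 ship[1->2]=1 ship[0->1]=1 prod=2 -> [15 1 3 2]
Step 8: demand=5,sold=2 ship[2->3]=2 ship[1->2]=1 ship[0->1]=1 prod=2 -> [16 1 2 2]
Step 9: demand=5,sold=2 ship[2->3]=2 ship[1->2]=1 ship[0->1]=1 prod=2 -> [17 1 1 2]
Step 10: demand=5,sold=2 ship[2->3]=1 ship[1->2]=1 ship[0->1]=1 prod=2 -> [18 1 1 1]
Step 11: demand=5,sold=1 ship[2->3]=1 ship[1->2]=1 ship[0->1]=1 prod=2 -> [19 1 1 1]
Step 12: demand=5,sold=1 ship[2->3]=1 ship[1->2]=1 ship[0->1]=1 prod=2 -> [20 1 1 1]
First stockout at step 7

7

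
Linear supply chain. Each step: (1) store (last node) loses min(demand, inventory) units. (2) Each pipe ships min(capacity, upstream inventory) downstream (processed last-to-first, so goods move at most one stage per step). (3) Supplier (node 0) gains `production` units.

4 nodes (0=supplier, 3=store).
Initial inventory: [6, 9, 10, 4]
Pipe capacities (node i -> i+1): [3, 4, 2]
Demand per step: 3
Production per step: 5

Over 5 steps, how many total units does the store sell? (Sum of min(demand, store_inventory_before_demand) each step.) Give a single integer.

Step 1: sold=3 (running total=3) -> [8 8 12 3]
Step 2: sold=3 (running total=6) -> [10 7 14 2]
Step 3: sold=2 (running total=8) -> [12 6 16 2]
Step 4: sold=2 (running total=10) -> [14 5 18 2]
Step 5: sold=2 (running total=12) -> [16 4 20 2]

Answer: 12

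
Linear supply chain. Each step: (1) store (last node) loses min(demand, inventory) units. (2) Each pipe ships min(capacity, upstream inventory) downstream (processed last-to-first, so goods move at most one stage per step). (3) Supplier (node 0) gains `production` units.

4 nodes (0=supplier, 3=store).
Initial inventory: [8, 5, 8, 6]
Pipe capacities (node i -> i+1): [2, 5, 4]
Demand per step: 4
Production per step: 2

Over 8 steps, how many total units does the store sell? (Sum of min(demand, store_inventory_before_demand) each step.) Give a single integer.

Answer: 29

Derivation:
Step 1: sold=4 (running total=4) -> [8 2 9 6]
Step 2: sold=4 (running total=8) -> [8 2 7 6]
Step 3: sold=4 (running total=12) -> [8 2 5 6]
Step 4: sold=4 (running total=16) -> [8 2 3 6]
Step 5: sold=4 (running total=20) -> [8 2 2 5]
Step 6: sold=4 (running total=24) -> [8 2 2 3]
Step 7: sold=3 (running total=27) -> [8 2 2 2]
Step 8: sold=2 (running total=29) -> [8 2 2 2]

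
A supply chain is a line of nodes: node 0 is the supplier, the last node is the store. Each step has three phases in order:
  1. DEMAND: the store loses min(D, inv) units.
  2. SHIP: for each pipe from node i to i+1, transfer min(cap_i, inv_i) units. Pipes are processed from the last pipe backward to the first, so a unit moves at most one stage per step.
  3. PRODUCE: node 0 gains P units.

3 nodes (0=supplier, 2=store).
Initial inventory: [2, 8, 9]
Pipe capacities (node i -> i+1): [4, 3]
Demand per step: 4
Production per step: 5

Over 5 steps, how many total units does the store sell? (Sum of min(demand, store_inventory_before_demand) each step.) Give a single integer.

Answer: 20

Derivation:
Step 1: sold=4 (running total=4) -> [5 7 8]
Step 2: sold=4 (running total=8) -> [6 8 7]
Step 3: sold=4 (running total=12) -> [7 9 6]
Step 4: sold=4 (running total=16) -> [8 10 5]
Step 5: sold=4 (running total=20) -> [9 11 4]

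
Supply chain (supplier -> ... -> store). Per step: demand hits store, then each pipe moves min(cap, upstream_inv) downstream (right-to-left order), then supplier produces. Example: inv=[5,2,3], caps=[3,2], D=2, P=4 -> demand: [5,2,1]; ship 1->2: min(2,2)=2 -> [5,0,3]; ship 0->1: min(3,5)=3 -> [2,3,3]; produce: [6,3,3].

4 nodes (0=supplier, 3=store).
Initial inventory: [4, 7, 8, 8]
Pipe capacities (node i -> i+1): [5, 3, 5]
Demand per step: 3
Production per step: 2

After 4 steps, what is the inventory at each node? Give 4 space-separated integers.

Step 1: demand=3,sold=3 ship[2->3]=5 ship[1->2]=3 ship[0->1]=4 prod=2 -> inv=[2 8 6 10]
Step 2: demand=3,sold=3 ship[2->3]=5 ship[1->2]=3 ship[0->1]=2 prod=2 -> inv=[2 7 4 12]
Step 3: demand=3,sold=3 ship[2->3]=4 ship[1->2]=3 ship[0->1]=2 prod=2 -> inv=[2 6 3 13]
Step 4: demand=3,sold=3 ship[2->3]=3 ship[1->2]=3 ship[0->1]=2 prod=2 -> inv=[2 5 3 13]

2 5 3 13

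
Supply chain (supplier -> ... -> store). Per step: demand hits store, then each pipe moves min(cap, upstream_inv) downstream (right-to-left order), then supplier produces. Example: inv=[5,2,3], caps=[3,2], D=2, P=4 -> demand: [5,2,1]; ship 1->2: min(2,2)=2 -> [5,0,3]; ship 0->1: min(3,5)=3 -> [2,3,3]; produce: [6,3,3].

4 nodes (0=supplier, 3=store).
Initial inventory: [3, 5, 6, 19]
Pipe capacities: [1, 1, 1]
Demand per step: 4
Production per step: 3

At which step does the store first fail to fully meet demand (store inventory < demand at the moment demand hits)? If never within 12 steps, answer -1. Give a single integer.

Step 1: demand=4,sold=4 ship[2->3]=1 ship[1->2]=1 ship[0->1]=1 prod=3 -> [5 5 6 16]
Step 2: demand=4,sold=4 ship[2->3]=1 ship[1->2]=1 ship[0->1]=1 prod=3 -> [7 5 6 13]
Step 3: demand=4,sold=4 ship[2->3]=1 ship[1->2]=1 ship[0->1]=1 prod=3 -> [9 5 6 10]
Step 4: demand=4,sold=4 ship[2->3]=1 ship[1->2]=1 ship[0->1]=1 prod=3 -> [11 5 6 7]
Step 5: demand=4,sold=4 ship[2->3]=1 ship[1->2]=1 ship[0->1]=1 prod=3 -> [13 5 6 4]
Step 6: demand=4,sold=4 ship[2->3]=1 ship[1->2]=1 ship[0->1]=1 prod=3 -> [15 5 6 1]
Step 7: demand=4,sold=1 ship[2->3]=1 ship[1->2]=1 ship[0->1]=1 prod=3 -> [17 5 6 1]
Step 8: demand=4,sold=1 ship[2->3]=1 ship[1->2]=1 ship[0->1]=1 prod=3 -> [19 5 6 1]
Step 9: demand=4,sold=1 ship[2->3]=1 ship[1->2]=1 ship[0->1]=1 prod=3 -> [21 5 6 1]
Step 10: demand=4,sold=1 ship[2->3]=1 ship[1->2]=1 ship[0->1]=1 prod=3 -> [23 5 6 1]
Step 11: demand=4,sold=1 ship[2->3]=1 ship[1->2]=1 ship[0->1]=1 prod=3 -> [25 5 6 1]
Step 12: demand=4,sold=1 ship[2->3]=1 ship[1->2]=1 ship[0->1]=1 prod=3 -> [27 5 6 1]
First stockout at step 7

7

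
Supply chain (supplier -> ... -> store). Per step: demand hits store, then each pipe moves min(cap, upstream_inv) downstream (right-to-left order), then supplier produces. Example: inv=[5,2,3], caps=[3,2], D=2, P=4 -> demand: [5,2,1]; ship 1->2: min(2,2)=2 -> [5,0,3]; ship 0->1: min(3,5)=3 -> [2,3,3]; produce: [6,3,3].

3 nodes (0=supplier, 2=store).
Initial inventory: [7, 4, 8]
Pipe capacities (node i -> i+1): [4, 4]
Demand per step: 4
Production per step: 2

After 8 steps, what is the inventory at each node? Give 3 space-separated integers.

Step 1: demand=4,sold=4 ship[1->2]=4 ship[0->1]=4 prod=2 -> inv=[5 4 8]
Step 2: demand=4,sold=4 ship[1->2]=4 ship[0->1]=4 prod=2 -> inv=[3 4 8]
Step 3: demand=4,sold=4 ship[1->2]=4 ship[0->1]=3 prod=2 -> inv=[2 3 8]
Step 4: demand=4,sold=4 ship[1->2]=3 ship[0->1]=2 prod=2 -> inv=[2 2 7]
Step 5: demand=4,sold=4 ship[1->2]=2 ship[0->1]=2 prod=2 -> inv=[2 2 5]
Step 6: demand=4,sold=4 ship[1->2]=2 ship[0->1]=2 prod=2 -> inv=[2 2 3]
Step 7: demand=4,sold=3 ship[1->2]=2 ship[0->1]=2 prod=2 -> inv=[2 2 2]
Step 8: demand=4,sold=2 ship[1->2]=2 ship[0->1]=2 prod=2 -> inv=[2 2 2]

2 2 2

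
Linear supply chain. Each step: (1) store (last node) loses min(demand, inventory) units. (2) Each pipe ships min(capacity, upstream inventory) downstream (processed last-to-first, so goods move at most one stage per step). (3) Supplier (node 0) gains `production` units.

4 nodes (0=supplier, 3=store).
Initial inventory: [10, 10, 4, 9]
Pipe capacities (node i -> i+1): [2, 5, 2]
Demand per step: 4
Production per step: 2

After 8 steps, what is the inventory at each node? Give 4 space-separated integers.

Step 1: demand=4,sold=4 ship[2->3]=2 ship[1->2]=5 ship[0->1]=2 prod=2 -> inv=[10 7 7 7]
Step 2: demand=4,sold=4 ship[2->3]=2 ship[1->2]=5 ship[0->1]=2 prod=2 -> inv=[10 4 10 5]
Step 3: demand=4,sold=4 ship[2->3]=2 ship[1->2]=4 ship[0->1]=2 prod=2 -> inv=[10 2 12 3]
Step 4: demand=4,sold=3 ship[2->3]=2 ship[1->2]=2 ship[0->1]=2 prod=2 -> inv=[10 2 12 2]
Step 5: demand=4,sold=2 ship[2->3]=2 ship[1->2]=2 ship[0->1]=2 prod=2 -> inv=[10 2 12 2]
Step 6: demand=4,sold=2 ship[2->3]=2 ship[1->2]=2 ship[0->1]=2 prod=2 -> inv=[10 2 12 2]
Step 7: demand=4,sold=2 ship[2->3]=2 ship[1->2]=2 ship[0->1]=2 prod=2 -> inv=[10 2 12 2]
Step 8: demand=4,sold=2 ship[2->3]=2 ship[1->2]=2 ship[0->1]=2 prod=2 -> inv=[10 2 12 2]

10 2 12 2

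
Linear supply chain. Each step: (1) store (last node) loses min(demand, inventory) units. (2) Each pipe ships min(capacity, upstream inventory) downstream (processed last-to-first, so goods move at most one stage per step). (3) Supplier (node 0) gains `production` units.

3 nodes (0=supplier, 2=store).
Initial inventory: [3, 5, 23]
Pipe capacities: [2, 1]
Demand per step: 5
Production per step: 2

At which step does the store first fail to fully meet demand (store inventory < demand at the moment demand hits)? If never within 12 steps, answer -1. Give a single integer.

Step 1: demand=5,sold=5 ship[1->2]=1 ship[0->1]=2 prod=2 -> [3 6 19]
Step 2: demand=5,sold=5 ship[1->2]=1 ship[0->1]=2 prod=2 -> [3 7 15]
Step 3: demand=5,sold=5 ship[1->2]=1 ship[0->1]=2 prod=2 -> [3 8 11]
Step 4: demand=5,sold=5 ship[1->2]=1 ship[0->1]=2 prod=2 -> [3 9 7]
Step 5: demand=5,sold=5 ship[1->2]=1 ship[0->1]=2 prod=2 -> [3 10 3]
Step 6: demand=5,sold=3 ship[1->2]=1 ship[0->1]=2 prod=2 -> [3 11 1]
Step 7: demand=5,sold=1 ship[1->2]=1 ship[0->1]=2 prod=2 -> [3 12 1]
Step 8: demand=5,sold=1 ship[1->2]=1 ship[0->1]=2 prod=2 -> [3 13 1]
Step 9: demand=5,sold=1 ship[1->2]=1 ship[0->1]=2 prod=2 -> [3 14 1]
Step 10: demand=5,sold=1 ship[1->2]=1 ship[0->1]=2 prod=2 -> [3 15 1]
Step 11: demand=5,sold=1 ship[1->2]=1 ship[0->1]=2 prod=2 -> [3 16 1]
Step 12: demand=5,sold=1 ship[1->2]=1 ship[0->1]=2 prod=2 -> [3 17 1]
First stockout at step 6

6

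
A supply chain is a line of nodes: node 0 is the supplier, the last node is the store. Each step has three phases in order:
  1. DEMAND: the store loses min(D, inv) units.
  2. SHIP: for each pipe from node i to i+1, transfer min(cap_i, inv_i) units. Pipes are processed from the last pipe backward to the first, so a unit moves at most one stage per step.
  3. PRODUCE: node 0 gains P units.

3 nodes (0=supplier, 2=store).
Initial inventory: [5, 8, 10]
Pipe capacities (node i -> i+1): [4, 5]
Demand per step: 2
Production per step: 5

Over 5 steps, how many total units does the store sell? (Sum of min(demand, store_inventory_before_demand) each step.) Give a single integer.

Step 1: sold=2 (running total=2) -> [6 7 13]
Step 2: sold=2 (running total=4) -> [7 6 16]
Step 3: sold=2 (running total=6) -> [8 5 19]
Step 4: sold=2 (running total=8) -> [9 4 22]
Step 5: sold=2 (running total=10) -> [10 4 24]

Answer: 10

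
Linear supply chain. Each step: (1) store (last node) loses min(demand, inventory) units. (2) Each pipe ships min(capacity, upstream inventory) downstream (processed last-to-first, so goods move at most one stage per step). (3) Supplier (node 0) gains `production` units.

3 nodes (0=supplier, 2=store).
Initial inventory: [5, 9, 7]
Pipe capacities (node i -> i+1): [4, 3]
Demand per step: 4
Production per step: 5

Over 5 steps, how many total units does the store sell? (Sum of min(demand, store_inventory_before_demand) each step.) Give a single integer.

Answer: 19

Derivation:
Step 1: sold=4 (running total=4) -> [6 10 6]
Step 2: sold=4 (running total=8) -> [7 11 5]
Step 3: sold=4 (running total=12) -> [8 12 4]
Step 4: sold=4 (running total=16) -> [9 13 3]
Step 5: sold=3 (running total=19) -> [10 14 3]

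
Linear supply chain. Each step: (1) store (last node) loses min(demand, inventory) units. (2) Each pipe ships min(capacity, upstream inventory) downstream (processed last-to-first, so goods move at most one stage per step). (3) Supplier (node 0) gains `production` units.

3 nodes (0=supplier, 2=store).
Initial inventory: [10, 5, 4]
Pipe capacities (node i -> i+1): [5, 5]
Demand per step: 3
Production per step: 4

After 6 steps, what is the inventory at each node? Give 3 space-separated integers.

Step 1: demand=3,sold=3 ship[1->2]=5 ship[0->1]=5 prod=4 -> inv=[9 5 6]
Step 2: demand=3,sold=3 ship[1->2]=5 ship[0->1]=5 prod=4 -> inv=[8 5 8]
Step 3: demand=3,sold=3 ship[1->2]=5 ship[0->1]=5 prod=4 -> inv=[7 5 10]
Step 4: demand=3,sold=3 ship[1->2]=5 ship[0->1]=5 prod=4 -> inv=[6 5 12]
Step 5: demand=3,sold=3 ship[1->2]=5 ship[0->1]=5 prod=4 -> inv=[5 5 14]
Step 6: demand=3,sold=3 ship[1->2]=5 ship[0->1]=5 prod=4 -> inv=[4 5 16]

4 5 16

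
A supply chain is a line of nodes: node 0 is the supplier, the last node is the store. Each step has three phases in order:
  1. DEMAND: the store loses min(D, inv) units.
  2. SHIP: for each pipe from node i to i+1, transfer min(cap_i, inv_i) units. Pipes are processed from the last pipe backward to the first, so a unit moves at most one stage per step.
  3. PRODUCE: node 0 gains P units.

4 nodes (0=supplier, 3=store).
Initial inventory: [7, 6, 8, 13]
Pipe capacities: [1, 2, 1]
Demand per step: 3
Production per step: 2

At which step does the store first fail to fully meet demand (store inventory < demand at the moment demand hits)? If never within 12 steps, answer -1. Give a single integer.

Step 1: demand=3,sold=3 ship[2->3]=1 ship[1->2]=2 ship[0->1]=1 prod=2 -> [8 5 9 11]
Step 2: demand=3,sold=3 ship[2->3]=1 ship[1->2]=2 ship[0->1]=1 prod=2 -> [9 4 10 9]
Step 3: demand=3,sold=3 ship[2->3]=1 ship[1->2]=2 ship[0->1]=1 prod=2 -> [10 3 11 7]
Step 4: demand=3,sold=3 ship[2->3]=1 ship[1->2]=2 ship[0->1]=1 prod=2 -> [11 2 12 5]
Step 5: demand=3,sold=3 ship[2->3]=1 ship[1->2]=2 ship[0->1]=1 prod=2 -> [12 1 13 3]
Step 6: demand=3,sold=3 ship[2->3]=1 ship[1->2]=1 ship[0->1]=1 prod=2 -> [13 1 13 1]
Step 7: demand=3,sold=1 ship[2->3]=1 ship[1->2]=1 ship[0->1]=1 prod=2 -> [14 1 13 1]
Step 8: demand=3,sold=1 ship[2->3]=1 ship[1->2]=1 ship[0->1]=1 prod=2 -> [15 1 13 1]
Step 9: demand=3,sold=1 ship[2->3]=1 ship[1->2]=1 ship[0->1]=1 prod=2 -> [16 1 13 1]
Step 10: demand=3,sold=1 ship[2->3]=1 ship[1->2]=1 ship[0->1]=1 prod=2 -> [17 1 13 1]
Step 11: demand=3,sold=1 ship[2->3]=1 ship[1->2]=1 ship[0->1]=1 prod=2 -> [18 1 13 1]
Step 12: demand=3,sold=1 ship[2->3]=1 ship[1->2]=1 ship[0->1]=1 prod=2 -> [19 1 13 1]
First stockout at step 7

7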